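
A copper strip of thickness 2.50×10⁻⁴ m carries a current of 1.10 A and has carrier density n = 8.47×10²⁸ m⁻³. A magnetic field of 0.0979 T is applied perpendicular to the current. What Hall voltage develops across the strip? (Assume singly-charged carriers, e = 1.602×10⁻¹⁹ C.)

V_H = IB/(n e t).
V_H = (1.10)(0.0979)/((8.47×10²⁸)(1.602×10⁻¹⁹)(2.50×10⁻⁴)) ≈ 3.17×10⁻⁸ V.

V_H ≈ 3.17×10⁻⁸ V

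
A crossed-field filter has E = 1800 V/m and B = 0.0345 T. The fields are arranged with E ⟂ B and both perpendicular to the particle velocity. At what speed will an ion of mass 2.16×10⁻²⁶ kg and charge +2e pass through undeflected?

Straight-line motion ⇒ electric and magnetic forces cancel, so E = vB.
v = E/B = 1800/0.0345 = 5.22×10⁴ m/s.

v = 5.22×10⁴ m/s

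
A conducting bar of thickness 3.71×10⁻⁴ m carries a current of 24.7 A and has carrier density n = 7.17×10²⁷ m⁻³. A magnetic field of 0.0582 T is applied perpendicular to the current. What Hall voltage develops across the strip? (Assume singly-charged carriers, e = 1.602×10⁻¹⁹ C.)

V_H ≈ 3.37×10⁻⁶ V

V_H = IB/(n e t).
V_H = (24.7)(0.0582)/((7.17×10²⁷)(1.602×10⁻¹⁹)(3.71×10⁻⁴)) ≈ 3.37×10⁻⁶ V.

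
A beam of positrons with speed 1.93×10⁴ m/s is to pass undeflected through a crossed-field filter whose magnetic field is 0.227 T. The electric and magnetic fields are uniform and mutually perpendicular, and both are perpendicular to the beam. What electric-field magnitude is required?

E = 4380 V/m

For straight-line motion qE = qvB, so E = vB.
E = 1.93×10⁴ × 0.227 = 4380 V/m.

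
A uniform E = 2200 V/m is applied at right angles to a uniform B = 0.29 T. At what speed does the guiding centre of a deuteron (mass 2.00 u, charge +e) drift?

v_d ≈ 7600 m/s

The E×B drift speed is v_d = E/B.
v_d = 2200/0.29 = 7600 m/s.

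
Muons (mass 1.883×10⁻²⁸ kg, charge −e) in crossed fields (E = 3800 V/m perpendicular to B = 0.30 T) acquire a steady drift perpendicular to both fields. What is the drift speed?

v_d ≈ 1.3×10⁴ m/s

In crossed fields the guiding centre drifts at v_d = |E×B|/B² = E/B, independent of charge and mass.
v_d = 3800/0.30 = 1.3×10⁴ m/s.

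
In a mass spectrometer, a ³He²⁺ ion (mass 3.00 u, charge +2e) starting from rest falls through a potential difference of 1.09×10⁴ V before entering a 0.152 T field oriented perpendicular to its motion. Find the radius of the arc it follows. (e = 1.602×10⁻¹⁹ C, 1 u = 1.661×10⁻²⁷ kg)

Acceleration: |q|V = ½mv² ⇒ v = √(2|q|V/m) = √(2·3.204×10⁻¹⁹·1.09×10⁴/4.983×10⁻²⁷) ≈ 1.184×10⁶ m/s.
In the field: r = mv/(|q|B) = (4.983×10⁻²⁷)(1.184×10⁶)/((3.204×10⁻¹⁹)(0.152)) ≈ 0.121 m.

r ≈ 0.121 m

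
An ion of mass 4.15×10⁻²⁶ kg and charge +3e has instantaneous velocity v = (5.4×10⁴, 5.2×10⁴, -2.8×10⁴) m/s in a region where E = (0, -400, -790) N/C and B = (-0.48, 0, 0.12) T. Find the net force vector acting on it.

v×B = (6240, 6960, 2.50×10⁴) N/C.
E + v×B = (6240, 6560, 2.42×10⁴) N/C.
F = q(E + v×B) = (4.806×10⁻¹⁹ C)·(6240, 6560, 2.42×10⁴) = (3.00×10⁻¹⁵, 3.15×10⁻¹⁵, 1.16×10⁻¹⁴) N.

F ≈ (3.00×10⁻¹⁵, 3.15×10⁻¹⁵, 1.16×10⁻¹⁴) N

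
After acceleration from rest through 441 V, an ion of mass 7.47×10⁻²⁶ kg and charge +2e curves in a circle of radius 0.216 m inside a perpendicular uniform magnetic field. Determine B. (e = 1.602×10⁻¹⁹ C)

v = √(2|q|V/m) = √(2·3.204×10⁻¹⁹·441/7.47×10⁻²⁶) ≈ 6.151×10⁴ m/s.
B = mv/(|q|r) = (7.47×10⁻²⁶)(6.151×10⁴)/((3.204×10⁻¹⁹)(0.216)) ≈ 0.0664 T.

B ≈ 0.0664 T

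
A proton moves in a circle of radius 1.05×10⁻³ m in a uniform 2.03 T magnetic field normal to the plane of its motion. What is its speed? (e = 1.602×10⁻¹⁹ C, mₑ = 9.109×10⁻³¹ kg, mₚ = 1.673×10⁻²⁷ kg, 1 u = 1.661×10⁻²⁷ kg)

From |q|vB = mv²/r, v = |q|Br/m.
v = (1.602×10⁻¹⁹)(2.03)(1.05×10⁻³)/1.673×10⁻²⁷ ≈ 2.04×10⁵ m/s.

v ≈ 2.04×10⁵ m/s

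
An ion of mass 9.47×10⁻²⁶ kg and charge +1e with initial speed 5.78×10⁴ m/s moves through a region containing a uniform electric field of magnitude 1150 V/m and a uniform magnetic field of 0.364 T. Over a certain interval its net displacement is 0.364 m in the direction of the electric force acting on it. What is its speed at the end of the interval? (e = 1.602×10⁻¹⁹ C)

B does no work; ΔKE = |q|E d.
½mv_f² = ½mv₀² + |q|Ed = ½(9.47×10⁻²⁶)(5.78×10⁴)² + (1.602×10⁻¹⁹)(1150)(0.364) ≈ 1.582×10⁻¹⁶ J + 6.706×10⁻¹⁷ J ≈ 2.252×10⁻¹⁶ J.
v_f = √(2·2.252×10⁻¹⁶/9.47×10⁻²⁶) ≈ 6.90×10⁴ m/s.

v_f ≈ 6.90×10⁴ m/s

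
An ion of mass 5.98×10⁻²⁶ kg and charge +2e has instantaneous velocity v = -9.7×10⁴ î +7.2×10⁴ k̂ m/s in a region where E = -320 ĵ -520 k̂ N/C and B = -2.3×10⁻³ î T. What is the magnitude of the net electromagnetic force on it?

v×B = (0, -166, 0) N/C.
E + v×B = (0, -486, -520) N/C.
F = q(E + v×B) = (3.204×10⁻¹⁹ C)·(0, -486, -520) = (0, -1.56×10⁻¹⁶, -1.67×10⁻¹⁶) N.
|F| = 2.28×10⁻¹⁶ N.

|F| ≈ 2.28×10⁻¹⁶ N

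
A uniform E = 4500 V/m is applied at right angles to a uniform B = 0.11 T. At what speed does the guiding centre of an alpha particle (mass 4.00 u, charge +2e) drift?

v_d ≈ 4.1×10⁴ m/s

In crossed fields the guiding centre drifts at v_d = |E×B|/B² = E/B, independent of charge and mass.
v_d = 4500/0.11 = 4.1×10⁴ m/s.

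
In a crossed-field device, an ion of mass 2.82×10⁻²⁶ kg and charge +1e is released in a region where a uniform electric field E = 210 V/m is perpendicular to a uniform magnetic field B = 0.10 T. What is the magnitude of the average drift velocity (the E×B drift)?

The E×B drift speed is v_d = E/B.
v_d = 210/0.10 = 2100 m/s.

v_d ≈ 2100 m/s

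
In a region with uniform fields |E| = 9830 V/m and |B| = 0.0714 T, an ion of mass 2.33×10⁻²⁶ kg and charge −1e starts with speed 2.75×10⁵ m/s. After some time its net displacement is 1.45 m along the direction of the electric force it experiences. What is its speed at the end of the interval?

B does no work; ΔKE = |q|E d.
½mv_f² = ½mv₀² + |q|Ed = ½(2.33×10⁻²⁶)(2.75×10⁵)² + (1.602×10⁻¹⁹)(9830)(1.45) ≈ 8.810×10⁻¹⁶ J + 2.283×10⁻¹⁵ J ≈ 3.164×10⁻¹⁵ J.
v_f = √(2·3.164×10⁻¹⁵/2.33×10⁻²⁶) ≈ 5.21×10⁵ m/s.

v_f ≈ 5.21×10⁵ m/s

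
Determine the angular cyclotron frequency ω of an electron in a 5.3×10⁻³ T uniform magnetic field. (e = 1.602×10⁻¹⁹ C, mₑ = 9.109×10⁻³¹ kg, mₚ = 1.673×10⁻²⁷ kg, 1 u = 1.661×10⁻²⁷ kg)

ω ≈ 9.3×10⁸ rad/s

ω = |q|B/m.
ω = (1.602×10⁻¹⁹)(5.3×10⁻³)/9.109×10⁻³¹ ≈ 9.3×10⁸ rad/s.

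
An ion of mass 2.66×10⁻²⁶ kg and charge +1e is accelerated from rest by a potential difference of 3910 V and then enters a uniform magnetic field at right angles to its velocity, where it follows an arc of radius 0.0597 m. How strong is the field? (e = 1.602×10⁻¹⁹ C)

B ≈ 0.604 T

v = √(2|q|V/m) = √(2·1.602×10⁻¹⁹·3910/2.66×10⁻²⁶) ≈ 2.170×10⁵ m/s.
B = mv/(|q|r) = (2.66×10⁻²⁶)(2.170×10⁵)/((1.602×10⁻¹⁹)(0.0597)) ≈ 0.604 T.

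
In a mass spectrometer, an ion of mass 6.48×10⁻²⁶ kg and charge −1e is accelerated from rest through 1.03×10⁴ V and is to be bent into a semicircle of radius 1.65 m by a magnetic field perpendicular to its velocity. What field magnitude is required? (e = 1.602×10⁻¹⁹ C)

v = √(2|q|V/m) = √(2·1.602×10⁻¹⁹·1.03×10⁴/6.48×10⁻²⁶) ≈ 2.257×10⁵ m/s.
B = mv/(|q|r) = (6.48×10⁻²⁶)(2.257×10⁵)/((1.602×10⁻¹⁹)(1.65)) ≈ 0.0553 T.

B ≈ 0.0553 T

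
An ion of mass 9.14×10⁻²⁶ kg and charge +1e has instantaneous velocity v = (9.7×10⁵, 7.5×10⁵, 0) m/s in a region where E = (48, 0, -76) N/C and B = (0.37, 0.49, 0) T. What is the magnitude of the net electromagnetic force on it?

|F| ≈ 3.17×10⁻¹⁴ N

v×B = (0, 0, 1.98×10⁵) N/C.
E + v×B = (48.0, 0, 1.98×10⁵) N/C.
F = q(E + v×B) = (1.602×10⁻¹⁹ C)·(48.0, 0, 1.98×10⁵) = (7.69×10⁻¹⁸, 0, 3.17×10⁻¹⁴) N.
|F| = 3.17×10⁻¹⁴ N.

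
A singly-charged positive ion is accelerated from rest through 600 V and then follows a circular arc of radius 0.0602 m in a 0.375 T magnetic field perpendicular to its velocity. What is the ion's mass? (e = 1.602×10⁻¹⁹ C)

m ≈ 6.80×10⁻²⁶ kg

Combine |q|V = ½mv² and r = mv/(|q|B): eliminate v to get m = qB²r²/(2V).
m = (1.602×10⁻¹⁹)(0.375)²(0.0602)²/(2·600) ≈ 6.80×10⁻²⁶ kg.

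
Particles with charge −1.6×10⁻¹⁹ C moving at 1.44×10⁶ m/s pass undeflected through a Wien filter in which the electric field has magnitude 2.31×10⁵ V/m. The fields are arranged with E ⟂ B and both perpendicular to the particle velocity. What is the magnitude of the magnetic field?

Balance of forces in the selector: qE = qvB ⇒ B = E/v.
B = 2.31×10⁵/1.44×10⁶ = 0.160 T.

B = 0.160 T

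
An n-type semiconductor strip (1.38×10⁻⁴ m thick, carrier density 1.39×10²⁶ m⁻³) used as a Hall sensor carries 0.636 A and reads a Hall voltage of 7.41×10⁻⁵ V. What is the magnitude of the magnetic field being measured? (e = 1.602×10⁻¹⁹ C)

B ≈ 0.358 T

From V_H = IB/(n e t), B = V_H n e t / I.
B = (7.41×10⁻⁵)(1.39×10²⁶)(1.602×10⁻¹⁹)(1.38×10⁻⁴)/0.636 ≈ 0.358 T.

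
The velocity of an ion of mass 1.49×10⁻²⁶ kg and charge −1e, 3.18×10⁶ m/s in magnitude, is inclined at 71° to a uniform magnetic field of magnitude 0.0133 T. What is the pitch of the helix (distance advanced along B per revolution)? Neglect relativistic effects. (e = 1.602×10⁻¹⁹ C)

p ≈ 45.5 m

v∥ = v cosθ = 3.18×10⁶·cos71° ≈ 1.035×10⁶ m/s.
T = 2πm/(|q|B) = 2π(1.49×10⁻²⁶)/((1.602×10⁻¹⁹)(0.0133)) ≈ 4.394×10⁻⁵ s.
pitch = v∥ T = (1.035×10⁶)(4.394×10⁻⁵) ≈ 45.5 m.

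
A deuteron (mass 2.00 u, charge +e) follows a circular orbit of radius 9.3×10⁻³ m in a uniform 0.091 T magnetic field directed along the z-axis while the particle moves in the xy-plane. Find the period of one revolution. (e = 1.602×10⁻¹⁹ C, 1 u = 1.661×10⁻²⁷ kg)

T ≈ 1.4×10⁻⁶ s

The cyclotron period depends only on m, q, B: T = 2πm/(|q|B).
T = 2π(3.322×10⁻²⁷)/((1.602×10⁻¹⁹)(0.091)) ≈ 1.4×10⁻⁶ s.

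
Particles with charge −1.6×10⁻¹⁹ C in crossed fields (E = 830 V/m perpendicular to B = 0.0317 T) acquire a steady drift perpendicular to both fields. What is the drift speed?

The steady drift has the magnetic force balancing the electric force, so v_d = E/B.
v_d = 830/0.0317 = 2.62×10⁴ m/s.

v_d ≈ 2.62×10⁴ m/s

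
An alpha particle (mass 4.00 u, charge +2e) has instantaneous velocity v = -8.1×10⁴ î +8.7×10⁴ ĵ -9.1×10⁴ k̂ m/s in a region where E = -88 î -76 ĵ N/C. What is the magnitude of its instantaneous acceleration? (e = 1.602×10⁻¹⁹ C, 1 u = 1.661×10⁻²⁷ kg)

|a| ≈ 5.61×10⁹ m/s²

Only an electric field acts, so F = qE = (3.204×10⁻¹⁹ C)·(-88.0, -76.0, 0) = (-2.82×10⁻¹⁷, -2.44×10⁻¹⁷, 0) N.
|a| = |F|/m = 3.725×10⁻¹⁷/6.644×10⁻²⁷ ≈ 5.61×10⁹ m/s².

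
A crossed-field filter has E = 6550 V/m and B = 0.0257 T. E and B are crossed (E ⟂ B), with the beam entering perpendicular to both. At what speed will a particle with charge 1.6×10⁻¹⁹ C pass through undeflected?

v = 2.55×10⁵ m/s

Straight-line motion ⇒ electric and magnetic forces cancel, so E = vB.
v = E/B = 6550/0.0257 = 2.55×10⁵ m/s.
The result is independent of the particle's charge and mass.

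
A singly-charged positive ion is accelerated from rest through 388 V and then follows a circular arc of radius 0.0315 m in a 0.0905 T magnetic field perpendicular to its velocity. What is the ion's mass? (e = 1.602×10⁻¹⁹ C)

Combine |q|V = ½mv² and r = mv/(|q|B): eliminate v to get m = qB²r²/(2V).
m = (1.602×10⁻¹⁹)(0.0905)²(0.0315)²/(2·388) ≈ 1.68×10⁻²⁷ kg.

m ≈ 1.68×10⁻²⁷ kg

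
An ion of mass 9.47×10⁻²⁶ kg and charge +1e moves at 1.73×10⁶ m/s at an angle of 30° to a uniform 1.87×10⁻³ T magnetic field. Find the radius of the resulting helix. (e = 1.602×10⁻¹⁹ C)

v⊥ = v sinθ = 1.73×10⁶·sin30° ≈ 8.650×10⁵ m/s.
r = m v⊥/(|q|B) = (9.47×10⁻²⁶)(8.650×10⁵)/((1.602×10⁻¹⁹)(1.87×10⁻³)) ≈ 273 m.

r ≈ 273 m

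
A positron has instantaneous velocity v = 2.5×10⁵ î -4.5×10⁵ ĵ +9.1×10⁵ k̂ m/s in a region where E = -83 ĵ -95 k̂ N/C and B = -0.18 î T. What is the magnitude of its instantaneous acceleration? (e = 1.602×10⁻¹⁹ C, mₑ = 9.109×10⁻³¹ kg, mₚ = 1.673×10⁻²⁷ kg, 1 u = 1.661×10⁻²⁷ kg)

|a| ≈ 3.22×10¹⁶ m/s²

v×B = (0, -1.64×10⁵, -8.10×10⁴) N/C.
E + v×B = (0, -1.64×10⁵, -8.11×10⁴) N/C.
F = q(E + v×B) = (1.602×10⁻¹⁹ C)·(0, -1.64×10⁵, -8.11×10⁴) = (0, -2.63×10⁻¹⁴, -1.30×10⁻¹⁴) N.
|a| = |F|/m = 2.929×10⁻¹⁴/9.109×10⁻³¹ ≈ 3.22×10¹⁶ m/s².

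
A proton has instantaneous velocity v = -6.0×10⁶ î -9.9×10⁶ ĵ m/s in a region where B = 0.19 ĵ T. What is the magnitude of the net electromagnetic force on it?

v×B = (0, 0, -1.14×10⁶) N/C.
F = q v×B = (1.602×10⁻¹⁹ C)·(0, 0, -1.14×10⁶) = (0, 0, -1.83×10⁻¹³) N.
|F| = 1.83×10⁻¹³ N.

|F| ≈ 1.83×10⁻¹³ N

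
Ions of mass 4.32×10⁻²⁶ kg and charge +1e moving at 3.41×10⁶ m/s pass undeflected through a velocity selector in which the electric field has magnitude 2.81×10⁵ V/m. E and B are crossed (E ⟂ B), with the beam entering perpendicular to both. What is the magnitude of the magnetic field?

B = 0.0824 T

Balance of forces in the selector: qE = qvB ⇒ B = E/v.
B = 2.81×10⁵/3.41×10⁶ = 0.0824 T.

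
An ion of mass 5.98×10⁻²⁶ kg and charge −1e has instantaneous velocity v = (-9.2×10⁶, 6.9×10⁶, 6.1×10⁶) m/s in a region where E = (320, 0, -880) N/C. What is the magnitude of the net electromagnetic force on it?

|F| ≈ 1.50×10⁻¹⁶ N

Only an electric field acts, so F = qE = (−1.602×10⁻¹⁹ C)·(320, 0, -880) = (-5.13×10⁻¹⁷, 0, 1.41×10⁻¹⁶) N.
|F| = 1.50×10⁻¹⁶ N.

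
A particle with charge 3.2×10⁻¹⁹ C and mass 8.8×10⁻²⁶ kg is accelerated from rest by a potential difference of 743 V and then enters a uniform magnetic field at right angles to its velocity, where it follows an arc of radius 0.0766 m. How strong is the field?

B ≈ 0.264 T

v = √(2|q|V/m) = √(2·3.2×10⁻¹⁹·743/8.8×10⁻²⁶) ≈ 7.351×10⁴ m/s.
B = mv/(|q|r) = (8.8×10⁻²⁶)(7.351×10⁴)/((3.2×10⁻¹⁹)(0.0766)) ≈ 0.264 T.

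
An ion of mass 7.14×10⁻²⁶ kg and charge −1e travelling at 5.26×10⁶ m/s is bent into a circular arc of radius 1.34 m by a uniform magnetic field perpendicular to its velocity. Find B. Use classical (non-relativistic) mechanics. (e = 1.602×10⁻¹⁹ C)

From |q|vB = mv²/r, B = mv/(|q|r).
B = (7.14×10⁻²⁶)(5.26×10⁶)/((1.602×10⁻¹⁹)(1.34)) ≈ 1.75 T.

B ≈ 1.75 T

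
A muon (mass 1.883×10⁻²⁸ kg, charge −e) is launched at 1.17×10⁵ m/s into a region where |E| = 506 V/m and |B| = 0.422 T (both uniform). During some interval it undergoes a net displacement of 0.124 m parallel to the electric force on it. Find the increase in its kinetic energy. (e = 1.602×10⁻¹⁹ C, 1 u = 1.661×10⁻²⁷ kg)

ΔKE ≈ 1.01×10⁻¹⁷ J

The magnetic force is always ⟂ v and does no work; only the electric force changes KE.
ΔKE = F_E · d = |q|E d = (1.602×10⁻¹⁹)(506)(0.124) ≈ 1.01×10⁻¹⁷ J.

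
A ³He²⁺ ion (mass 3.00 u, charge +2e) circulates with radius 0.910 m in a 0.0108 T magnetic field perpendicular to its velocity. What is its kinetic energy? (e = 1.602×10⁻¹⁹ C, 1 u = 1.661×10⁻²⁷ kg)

v = |q|Br/m, then KE = ½mv² = (qBr)²/(2m).
v = (3.204×10⁻¹⁹)(0.0108)(0.910)/4.983×10⁻²⁷ ≈ 6.319×10⁵ m/s.
KE = ½(4.983×10⁻²⁷)(6.319×10⁵)² ≈ 9.95×10⁻¹⁶ J.

KE ≈ 9.95×10⁻¹⁶ J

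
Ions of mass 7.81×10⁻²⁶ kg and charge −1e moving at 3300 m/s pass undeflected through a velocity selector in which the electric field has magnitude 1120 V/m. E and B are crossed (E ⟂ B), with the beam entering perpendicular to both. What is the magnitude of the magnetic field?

B = 0.339 T

Balance of forces in the selector: qE = qvB ⇒ B = E/v.
B = 1120/3300 = 0.339 T.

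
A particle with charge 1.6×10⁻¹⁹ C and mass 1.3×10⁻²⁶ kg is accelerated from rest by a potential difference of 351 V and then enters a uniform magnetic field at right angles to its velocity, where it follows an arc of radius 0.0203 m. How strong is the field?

v = √(2|q|V/m) = √(2·1.6×10⁻¹⁹·351/1.3×10⁻²⁶) ≈ 9.295×10⁴ m/s.
B = mv/(|q|r) = (1.3×10⁻²⁶)(9.295×10⁴)/((1.6×10⁻¹⁹)(0.0203)) ≈ 0.372 T.

B ≈ 0.372 T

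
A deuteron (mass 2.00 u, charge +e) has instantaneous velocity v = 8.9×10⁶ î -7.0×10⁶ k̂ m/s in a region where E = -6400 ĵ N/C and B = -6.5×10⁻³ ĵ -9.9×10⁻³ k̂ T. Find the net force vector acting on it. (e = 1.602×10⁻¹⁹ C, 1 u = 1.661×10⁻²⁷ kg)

F ≈ (-7.29×10⁻¹⁵, 1.31×10⁻¹⁴, -9.27×10⁻¹⁵) N

v×B = (-4.55×10⁴, 8.81×10⁴, -5.78×10⁴) N/C.
E + v×B = (-4.55×10⁴, 8.17×10⁴, -5.78×10⁴) N/C.
F = q(E + v×B) = (1.602×10⁻¹⁹ C)·(-4.55×10⁴, 8.17×10⁴, -5.78×10⁴) = (-7.29×10⁻¹⁵, 1.31×10⁻¹⁴, -9.27×10⁻¹⁵) N.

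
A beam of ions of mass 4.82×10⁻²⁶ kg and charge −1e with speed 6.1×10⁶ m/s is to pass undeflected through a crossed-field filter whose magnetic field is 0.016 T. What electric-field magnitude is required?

E = 9.8×10⁴ V/m

For straight-line motion qE = qvB, so E = vB.
E = 6.1×10⁶ × 0.016 = 9.8×10⁴ V/m.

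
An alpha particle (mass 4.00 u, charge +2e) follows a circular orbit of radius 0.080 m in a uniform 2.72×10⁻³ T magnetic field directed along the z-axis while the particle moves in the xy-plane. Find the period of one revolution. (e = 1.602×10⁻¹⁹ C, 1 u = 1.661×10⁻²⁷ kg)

The cyclotron period depends only on m, q, B: T = 2πm/(|q|B).
T = 2π(6.644×10⁻²⁷)/((3.204×10⁻¹⁹)(2.72×10⁻³)) ≈ 4.79×10⁻⁵ s.

T ≈ 4.79×10⁻⁵ s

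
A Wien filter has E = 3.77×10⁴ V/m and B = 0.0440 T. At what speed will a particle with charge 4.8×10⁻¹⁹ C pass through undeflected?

v = 8.57×10⁵ m/s

Straight-line motion ⇒ electric and magnetic forces cancel, so E = vB.
v = E/B = 3.77×10⁴/0.0440 = 8.57×10⁵ m/s.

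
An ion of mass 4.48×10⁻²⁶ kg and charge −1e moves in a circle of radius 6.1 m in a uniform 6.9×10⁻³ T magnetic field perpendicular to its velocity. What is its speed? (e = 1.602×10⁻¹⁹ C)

From |q|vB = mv²/r, v = |q|Br/m.
v = (1.602×10⁻¹⁹)(6.9×10⁻³)(6.1)/4.48×10⁻²⁶ ≈ 1.5×10⁵ m/s.

v ≈ 1.5×10⁵ m/s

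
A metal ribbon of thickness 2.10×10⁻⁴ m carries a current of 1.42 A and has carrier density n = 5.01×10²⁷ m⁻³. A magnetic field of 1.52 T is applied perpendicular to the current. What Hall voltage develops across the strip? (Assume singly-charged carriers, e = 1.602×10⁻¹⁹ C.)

V_H ≈ 1.28×10⁻⁵ V

V_H = IB/(n e t).
V_H = (1.42)(1.52)/((5.01×10²⁷)(1.602×10⁻¹⁹)(2.10×10⁻⁴)) ≈ 1.28×10⁻⁵ V.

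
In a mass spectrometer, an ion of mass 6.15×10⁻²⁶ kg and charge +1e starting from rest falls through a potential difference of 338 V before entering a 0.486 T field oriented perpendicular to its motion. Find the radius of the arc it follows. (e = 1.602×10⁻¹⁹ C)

Acceleration: |q|V = ½mv² ⇒ v = √(2|q|V/m) = √(2·1.602×10⁻¹⁹·338/6.15×10⁻²⁶) ≈ 4.196×10⁴ m/s.
In the field: r = mv/(|q|B) = (6.15×10⁻²⁶)(4.196×10⁴)/((1.602×10⁻¹⁹)(0.486)) ≈ 0.0331 m.

r ≈ 0.0331 m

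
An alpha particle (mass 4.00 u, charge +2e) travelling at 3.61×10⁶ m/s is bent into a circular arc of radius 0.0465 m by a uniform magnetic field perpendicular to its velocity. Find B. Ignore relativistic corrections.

From |q|vB = mv²/r, B = mv/(|q|r).
B = (6.644×10⁻²⁷)(3.61×10⁶)/((3.204×10⁻¹⁹)(0.0465)) ≈ 1.61 T.

B ≈ 1.61 T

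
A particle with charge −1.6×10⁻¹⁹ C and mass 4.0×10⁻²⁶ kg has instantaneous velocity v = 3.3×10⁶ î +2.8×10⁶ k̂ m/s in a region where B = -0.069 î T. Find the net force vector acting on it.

F ≈ (0, 3.09×10⁻¹⁴, 0) N

v×B = (0, -1.93×10⁵, 0) N/C.
F = q v×B = (−1.6×10⁻¹⁹ C)·(0, -1.93×10⁵, 0) = (0, 3.09×10⁻¹⁴, 0) N.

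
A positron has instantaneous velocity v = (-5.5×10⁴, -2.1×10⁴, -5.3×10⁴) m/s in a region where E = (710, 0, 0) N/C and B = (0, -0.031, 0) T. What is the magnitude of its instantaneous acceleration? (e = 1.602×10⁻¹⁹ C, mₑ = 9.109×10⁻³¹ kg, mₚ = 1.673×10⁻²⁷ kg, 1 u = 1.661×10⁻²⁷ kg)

v×B = (-1640, 0, 1700) N/C.
E + v×B = (-933, 0, 1700) N/C.
F = q(E + v×B) = (1.602×10⁻¹⁹ C)·(-933, 0, 1700) = (-1.49×10⁻¹⁶, 0, 2.73×10⁻¹⁶) N.
|a| = |F|/m = 3.114×10⁻¹⁶/9.109×10⁻³¹ ≈ 3.42×10¹⁴ m/s².

|a| ≈ 3.42×10¹⁴ m/s²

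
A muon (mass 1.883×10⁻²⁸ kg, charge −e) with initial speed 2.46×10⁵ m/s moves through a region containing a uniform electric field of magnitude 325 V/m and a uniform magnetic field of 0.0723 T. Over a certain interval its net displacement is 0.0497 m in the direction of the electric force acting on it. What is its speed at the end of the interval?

B does no work; ΔKE = |q|E d.
½mv_f² = ½mv₀² + |q|Ed = ½(1.883×10⁻²⁸)(2.46×10⁵)² + (1.602×10⁻¹⁹)(325)(0.0497) ≈ 5.698×10⁻¹⁸ J + 2.588×10⁻¹⁸ J ≈ 8.285×10⁻¹⁸ J.
v_f = √(2·8.285×10⁻¹⁸/1.883×10⁻²⁸) ≈ 2.97×10⁵ m/s.

v_f ≈ 2.97×10⁵ m/s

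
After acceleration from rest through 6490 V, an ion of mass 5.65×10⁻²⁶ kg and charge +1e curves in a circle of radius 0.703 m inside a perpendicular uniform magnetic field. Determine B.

B ≈ 0.0962 T

v = √(2|q|V/m) = √(2·1.602×10⁻¹⁹·6490/5.65×10⁻²⁶) ≈ 1.918×10⁵ m/s.
B = mv/(|q|r) = (5.65×10⁻²⁶)(1.918×10⁵)/((1.602×10⁻¹⁹)(0.703)) ≈ 0.0962 T.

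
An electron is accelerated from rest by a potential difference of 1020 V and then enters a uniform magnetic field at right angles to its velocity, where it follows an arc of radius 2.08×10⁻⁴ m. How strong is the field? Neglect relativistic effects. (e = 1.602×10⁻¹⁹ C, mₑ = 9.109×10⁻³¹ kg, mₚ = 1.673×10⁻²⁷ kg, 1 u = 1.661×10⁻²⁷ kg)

B ≈ 0.518 T

v = √(2|q|V/m) = √(2·1.602×10⁻¹⁹·1020/9.109×10⁻³¹) ≈ 1.894×10⁷ m/s.
B = mv/(|q|r) = (9.109×10⁻³¹)(1.894×10⁷)/((1.602×10⁻¹⁹)(2.08×10⁻⁴)) ≈ 0.518 T.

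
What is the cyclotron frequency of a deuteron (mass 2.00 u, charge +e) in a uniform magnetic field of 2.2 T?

f ≈ 1.7×10⁷ Hz

f = |q|B/(2πm).
f = (1.602×10⁻¹⁹)(2.2)/(2π·3.322×10⁻²⁷) ≈ 1.7×10⁷ Hz.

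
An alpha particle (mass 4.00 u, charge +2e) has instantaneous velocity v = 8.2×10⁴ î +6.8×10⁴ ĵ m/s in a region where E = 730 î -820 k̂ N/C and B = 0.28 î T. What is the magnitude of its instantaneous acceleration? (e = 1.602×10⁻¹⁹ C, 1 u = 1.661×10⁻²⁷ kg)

v×B = (0, 0, -1.90×10⁴) N/C.
E + v×B = (730, 0, -1.99×10⁴) N/C.
F = q(E + v×B) = (3.204×10⁻¹⁹ C)·(730, 0, -1.99×10⁴) = (2.34×10⁻¹⁶, 0, -6.36×10⁻¹⁵) N.
|a| = |F|/m = 6.367×10⁻¹⁵/6.644×10⁻²⁷ ≈ 9.58×10¹¹ m/s².

|a| ≈ 9.58×10¹¹ m/s²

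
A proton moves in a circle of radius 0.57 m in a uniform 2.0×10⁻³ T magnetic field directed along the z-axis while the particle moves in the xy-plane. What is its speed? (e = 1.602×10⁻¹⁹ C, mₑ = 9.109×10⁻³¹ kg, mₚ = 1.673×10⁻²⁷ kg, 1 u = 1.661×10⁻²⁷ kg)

v ≈ 1.1×10⁵ m/s

From |q|vB = mv²/r, v = |q|Br/m.
v = (1.602×10⁻¹⁹)(2.0×10⁻³)(0.57)/1.673×10⁻²⁷ ≈ 1.1×10⁵ m/s.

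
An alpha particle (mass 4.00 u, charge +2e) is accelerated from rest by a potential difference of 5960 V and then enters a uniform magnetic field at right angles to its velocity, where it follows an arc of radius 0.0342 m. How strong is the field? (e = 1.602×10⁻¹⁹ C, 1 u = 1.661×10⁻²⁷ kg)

B ≈ 0.460 T

v = √(2|q|V/m) = √(2·3.204×10⁻¹⁹·5960/6.644×10⁻²⁷) ≈ 7.582×10⁵ m/s.
B = mv/(|q|r) = (6.644×10⁻²⁷)(7.582×10⁵)/((3.204×10⁻¹⁹)(0.0342)) ≈ 0.460 T.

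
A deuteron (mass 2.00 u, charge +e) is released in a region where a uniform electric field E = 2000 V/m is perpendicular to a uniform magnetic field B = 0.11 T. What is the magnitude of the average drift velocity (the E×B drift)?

The E×B drift speed is v_d = E/B.
v_d = 2000/0.11 = 1.8×10⁴ m/s.

v_d ≈ 1.8×10⁴ m/s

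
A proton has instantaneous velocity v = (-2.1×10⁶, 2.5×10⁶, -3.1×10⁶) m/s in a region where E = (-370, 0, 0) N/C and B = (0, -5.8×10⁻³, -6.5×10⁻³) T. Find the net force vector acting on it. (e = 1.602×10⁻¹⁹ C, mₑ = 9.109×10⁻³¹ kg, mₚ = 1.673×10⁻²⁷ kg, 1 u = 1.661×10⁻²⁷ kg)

v×B = (-3.42×10⁴, -1.36×10⁴, 1.22×10⁴) N/C.
E + v×B = (-3.46×10⁴, -1.36×10⁴, 1.22×10⁴) N/C.
F = q(E + v×B) = (1.602×10⁻¹⁹ C)·(-3.46×10⁴, -1.36×10⁴, 1.22×10⁴) = (-5.54×10⁻¹⁵, -2.19×10⁻¹⁵, 1.95×10⁻¹⁵) N.

F ≈ (-5.54×10⁻¹⁵, -2.19×10⁻¹⁵, 1.95×10⁻¹⁵) N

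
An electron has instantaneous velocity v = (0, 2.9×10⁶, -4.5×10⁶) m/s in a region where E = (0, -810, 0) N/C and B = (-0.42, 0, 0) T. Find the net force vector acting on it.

F ≈ (0, -3.03×10⁻¹³, -1.95×10⁻¹³) N

v×B = (0, 1.89×10⁶, 1.22×10⁶) N/C.
E + v×B = (0, 1.89×10⁶, 1.22×10⁶) N/C.
F = q(E + v×B) = (−1.602×10⁻¹⁹ C)·(0, 1.89×10⁶, 1.22×10⁶) = (0, -3.03×10⁻¹³, -1.95×10⁻¹³) N.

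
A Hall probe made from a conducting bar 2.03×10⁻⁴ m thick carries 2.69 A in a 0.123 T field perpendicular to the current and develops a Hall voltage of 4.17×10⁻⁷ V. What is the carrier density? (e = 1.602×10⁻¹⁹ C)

n ≈ 2.44×10²⁸ m⁻³

From V_H = IB/(n e t), n = IB/(V_H e t).
n = (2.69)(0.123)/((4.17×10⁻⁷)(1.602×10⁻¹⁹)(2.03×10⁻⁴)) ≈ 2.44×10²⁸ m⁻³.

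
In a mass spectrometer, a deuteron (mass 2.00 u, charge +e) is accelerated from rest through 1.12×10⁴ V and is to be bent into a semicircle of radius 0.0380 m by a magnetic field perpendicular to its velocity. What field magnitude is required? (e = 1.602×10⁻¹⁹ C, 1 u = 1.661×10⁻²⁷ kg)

v = √(2|q|V/m) = √(2·1.602×10⁻¹⁹·1.12×10⁴/3.322×10⁻²⁷) ≈ 1.039×10⁶ m/s.
B = mv/(|q|r) = (3.322×10⁻²⁷)(1.039×10⁶)/((1.602×10⁻¹⁹)(0.0380)) ≈ 0.567 T.

B ≈ 0.567 T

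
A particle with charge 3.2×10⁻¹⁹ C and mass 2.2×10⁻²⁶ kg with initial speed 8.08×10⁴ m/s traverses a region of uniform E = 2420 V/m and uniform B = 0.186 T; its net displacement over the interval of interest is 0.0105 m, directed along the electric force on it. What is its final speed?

B does no work; ΔKE = |q|E d.
½mv_f² = ½mv₀² + |q|Ed = ½(2.2×10⁻²⁶)(8.08×10⁴)² + (3.2×10⁻¹⁹)(2420)(0.0105) ≈ 7.182×10⁻¹⁷ J + 8.131×10⁻¹⁸ J ≈ 7.995×10⁻¹⁷ J.
v_f = √(2·7.995×10⁻¹⁷/2.2×10⁻²⁶) ≈ 8.53×10⁴ m/s.

v_f ≈ 8.53×10⁴ m/s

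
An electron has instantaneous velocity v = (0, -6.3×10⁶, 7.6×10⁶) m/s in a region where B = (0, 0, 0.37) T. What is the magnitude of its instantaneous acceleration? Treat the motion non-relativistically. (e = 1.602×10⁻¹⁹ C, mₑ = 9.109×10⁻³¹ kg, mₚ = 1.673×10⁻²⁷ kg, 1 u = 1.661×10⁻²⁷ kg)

v×B = (-2.33×10⁶, 0, 0) N/C.
F = q v×B = (−1.602×10⁻¹⁹ C)·(-2.33×10⁶, 0, 0) = (3.73×10⁻¹³, 0, 0) N.
|a| = |F|/m = 3.734×10⁻¹³/9.109×10⁻³¹ ≈ 4.10×10¹⁷ m/s².

|a| ≈ 4.10×10¹⁷ m/s²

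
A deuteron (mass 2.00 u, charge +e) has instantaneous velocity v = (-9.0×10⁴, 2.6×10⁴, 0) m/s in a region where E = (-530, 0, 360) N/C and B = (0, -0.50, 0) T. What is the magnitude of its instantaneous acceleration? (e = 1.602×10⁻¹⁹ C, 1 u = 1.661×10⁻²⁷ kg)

v×B = (0, 0, 4.50×10⁴) N/C.
E + v×B = (-530, 0, 4.54×10⁴) N/C.
F = q(E + v×B) = (1.602×10⁻¹⁹ C)·(-530, 0, 4.54×10⁴) = (-8.49×10⁻¹⁷, 0, 7.27×10⁻¹⁵) N.
|a| = |F|/m = 7.267×10⁻¹⁵/3.322×10⁻²⁷ ≈ 2.19×10¹² m/s².

|a| ≈ 2.19×10¹² m/s²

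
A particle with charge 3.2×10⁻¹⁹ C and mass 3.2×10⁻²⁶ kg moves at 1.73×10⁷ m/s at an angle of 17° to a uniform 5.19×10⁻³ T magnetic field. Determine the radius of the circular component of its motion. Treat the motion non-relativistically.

v⊥ = v sinθ = 1.73×10⁷·sin17° ≈ 5.058×10⁶ m/s.
r = m v⊥/(|q|B) = (3.2×10⁻²⁶)(5.058×10⁶)/((3.2×10⁻¹⁹)(5.19×10⁻³)) ≈ 97.5 m.

r ≈ 97.5 m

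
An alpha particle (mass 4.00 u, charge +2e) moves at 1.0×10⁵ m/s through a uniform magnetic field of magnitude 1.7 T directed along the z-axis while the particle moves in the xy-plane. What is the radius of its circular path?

r ≈ 1.2×10⁻³ m

The magnetic force provides the centripetal force: |q|vB = mv²/r.
r = mv/(|q|B) = (6.644×10⁻²⁷)(1.0×10⁵)/((3.204×10⁻¹⁹)(1.7)) ≈ 1.2×10⁻³ m.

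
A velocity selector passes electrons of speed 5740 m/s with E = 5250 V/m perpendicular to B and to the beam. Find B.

B = 0.915 T

Balance of forces in the selector: qE = qvB ⇒ B = E/v.
B = 5250/5740 = 0.915 T.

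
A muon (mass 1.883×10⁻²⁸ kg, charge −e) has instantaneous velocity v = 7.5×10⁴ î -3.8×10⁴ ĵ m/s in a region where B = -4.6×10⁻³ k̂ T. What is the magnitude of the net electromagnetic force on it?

v×B = (175, 345, 0) N/C.
F = q v×B = (−1.602×10⁻¹⁹ C)·(175, 345, 0) = (-2.80×10⁻¹⁷, -5.53×10⁻¹⁷, 0) N.
|F| = 6.20×10⁻¹⁷ N.

|F| ≈ 6.20×10⁻¹⁷ N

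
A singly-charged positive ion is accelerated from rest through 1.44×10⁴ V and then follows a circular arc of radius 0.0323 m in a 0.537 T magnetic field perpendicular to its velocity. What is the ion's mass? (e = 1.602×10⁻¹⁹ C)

m ≈ 1.67×10⁻²⁷ kg

Combine |q|V = ½mv² and r = mv/(|q|B): eliminate v to get m = qB²r²/(2V).
m = (1.602×10⁻¹⁹)(0.537)²(0.0323)²/(2·1.44×10⁴) ≈ 1.67×10⁻²⁷ kg.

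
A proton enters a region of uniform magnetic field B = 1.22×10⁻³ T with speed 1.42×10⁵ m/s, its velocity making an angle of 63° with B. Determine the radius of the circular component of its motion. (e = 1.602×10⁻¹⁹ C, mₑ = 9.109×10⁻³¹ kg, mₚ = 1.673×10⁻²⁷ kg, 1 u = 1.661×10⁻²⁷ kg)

r ≈ 1.08 m

v⊥ = v sinθ = 1.42×10⁵·sin63° ≈ 1.265×10⁵ m/s.
r = m v⊥/(|q|B) = (1.673×10⁻²⁷)(1.265×10⁵)/((1.602×10⁻¹⁹)(1.22×10⁻³)) ≈ 1.08 m.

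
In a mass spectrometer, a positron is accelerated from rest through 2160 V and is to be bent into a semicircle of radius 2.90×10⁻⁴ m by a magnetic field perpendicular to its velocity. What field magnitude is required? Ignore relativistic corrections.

v = √(2|q|V/m) = √(2·1.602×10⁻¹⁹·2160/9.109×10⁻³¹) ≈ 2.756×10⁷ m/s.
B = mv/(|q|r) = (9.109×10⁻³¹)(2.756×10⁷)/((1.602×10⁻¹⁹)(2.90×10⁻⁴)) ≈ 0.540 T.

B ≈ 0.540 T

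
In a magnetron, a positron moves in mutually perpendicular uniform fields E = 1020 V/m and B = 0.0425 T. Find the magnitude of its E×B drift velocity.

v_d ≈ 2.40×10⁴ m/s

The steady drift has the magnetic force balancing the electric force, so v_d = E/B.
v_d = 1020/0.0425 = 2.40×10⁴ m/s.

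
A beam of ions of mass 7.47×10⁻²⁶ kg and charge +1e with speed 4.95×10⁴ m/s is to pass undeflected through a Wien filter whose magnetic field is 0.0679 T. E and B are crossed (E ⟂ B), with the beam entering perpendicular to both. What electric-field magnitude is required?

E = 3360 V/m

For straight-line motion qE = qvB, so E = vB.
E = 4.95×10⁴ × 0.0679 = 3360 V/m.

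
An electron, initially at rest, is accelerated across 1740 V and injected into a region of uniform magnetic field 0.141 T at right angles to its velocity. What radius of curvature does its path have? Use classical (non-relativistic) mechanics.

r ≈ 9.98×10⁻⁴ m

Acceleration: |q|V = ½mv² ⇒ v = √(2|q|V/m) = √(2·1.602×10⁻¹⁹·1740/9.109×10⁻³¹) ≈ 2.474×10⁷ m/s.
In the field: r = mv/(|q|B) = (9.109×10⁻³¹)(2.474×10⁷)/((1.602×10⁻¹⁹)(0.141)) ≈ 9.98×10⁻⁴ m.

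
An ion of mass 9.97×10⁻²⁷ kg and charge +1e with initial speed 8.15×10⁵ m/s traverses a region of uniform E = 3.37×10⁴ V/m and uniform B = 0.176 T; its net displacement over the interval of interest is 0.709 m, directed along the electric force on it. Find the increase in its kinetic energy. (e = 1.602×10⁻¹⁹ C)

ΔKE ≈ 3.83×10⁻¹⁵ J

The magnetic force is always ⟂ v and does no work; only the electric force changes KE.
ΔKE = F_E · d = |q|E d = (1.602×10⁻¹⁹)(3.37×10⁴)(0.709) ≈ 3.83×10⁻¹⁵ J.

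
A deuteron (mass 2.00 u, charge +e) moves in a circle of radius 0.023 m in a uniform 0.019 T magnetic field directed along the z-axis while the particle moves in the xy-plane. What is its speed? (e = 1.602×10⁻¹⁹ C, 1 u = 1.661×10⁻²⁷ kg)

From |q|vB = mv²/r, v = |q|Br/m.
v = (1.602×10⁻¹⁹)(0.019)(0.023)/3.322×10⁻²⁷ ≈ 2.1×10⁴ m/s.

v ≈ 2.1×10⁴ m/s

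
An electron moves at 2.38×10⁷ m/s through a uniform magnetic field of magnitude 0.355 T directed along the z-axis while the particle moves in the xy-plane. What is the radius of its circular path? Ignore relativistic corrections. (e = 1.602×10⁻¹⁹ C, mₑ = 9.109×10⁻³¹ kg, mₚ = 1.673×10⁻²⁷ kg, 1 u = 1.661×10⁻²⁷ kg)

r ≈ 3.81×10⁻⁴ m

The magnetic force provides the centripetal force: |q|vB = mv²/r.
r = mv/(|q|B) = (9.109×10⁻³¹)(2.38×10⁷)/((1.602×10⁻¹⁹)(0.355)) ≈ 3.81×10⁻⁴ m.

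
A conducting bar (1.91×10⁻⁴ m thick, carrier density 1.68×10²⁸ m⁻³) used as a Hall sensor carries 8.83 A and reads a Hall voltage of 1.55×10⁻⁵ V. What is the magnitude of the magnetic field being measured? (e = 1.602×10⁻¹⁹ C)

B ≈ 0.902 T

From V_H = IB/(n e t), B = V_H n e t / I.
B = (1.55×10⁻⁵)(1.68×10²⁸)(1.602×10⁻¹⁹)(1.91×10⁻⁴)/8.83 ≈ 0.902 T.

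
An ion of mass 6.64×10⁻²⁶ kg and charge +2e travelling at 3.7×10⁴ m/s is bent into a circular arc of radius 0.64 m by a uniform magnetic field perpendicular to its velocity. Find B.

B ≈ 0.012 T

From |q|vB = mv²/r, B = mv/(|q|r).
B = (6.64×10⁻²⁶)(3.7×10⁴)/((3.204×10⁻¹⁹)(0.64)) ≈ 0.012 T.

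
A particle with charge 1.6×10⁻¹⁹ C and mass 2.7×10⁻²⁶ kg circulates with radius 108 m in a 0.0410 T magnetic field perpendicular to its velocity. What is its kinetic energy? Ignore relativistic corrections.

KE ≈ 5.80×10⁷ eV

v = |q|Br/m, then KE = ½mv² = (qBr)²/(2m).
v = (1.6×10⁻¹⁹)(0.0410)(108)/2.7×10⁻²⁶ ≈ 2.624×10⁷ m/s.
KE = ½(2.7×10⁻²⁶)(2.624×10⁷)² ≈ 9.30×10⁻¹² J = 5.80×10⁷ eV.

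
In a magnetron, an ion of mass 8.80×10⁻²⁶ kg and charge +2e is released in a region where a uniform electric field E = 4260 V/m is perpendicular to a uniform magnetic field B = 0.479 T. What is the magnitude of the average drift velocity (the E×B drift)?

v_d ≈ 8890 m/s

In crossed fields the guiding centre drifts at v_d = |E×B|/B² = E/B, independent of charge and mass.
v_d = 4260/0.479 = 8890 m/s.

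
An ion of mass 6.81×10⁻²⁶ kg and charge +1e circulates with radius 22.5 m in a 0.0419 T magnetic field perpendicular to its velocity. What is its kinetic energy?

KE ≈ 1.05×10⁶ eV

v = |q|Br/m, then KE = ½mv² = (qBr)²/(2m).
v = (1.602×10⁻¹⁹)(0.0419)(22.5)/6.81×10⁻²⁶ ≈ 2.218×10⁶ m/s.
KE = ½(6.81×10⁻²⁶)(2.218×10⁶)² ≈ 1.67×10⁻¹³ J = 1.05×10⁶ eV.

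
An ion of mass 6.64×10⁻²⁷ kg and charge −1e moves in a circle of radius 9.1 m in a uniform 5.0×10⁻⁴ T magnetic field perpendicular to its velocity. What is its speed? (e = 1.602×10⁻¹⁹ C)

From |q|vB = mv²/r, v = |q|Br/m.
v = (1.602×10⁻¹⁹)(5.0×10⁻⁴)(9.1)/6.64×10⁻²⁷ ≈ 1.1×10⁵ m/s.

v ≈ 1.1×10⁵ m/s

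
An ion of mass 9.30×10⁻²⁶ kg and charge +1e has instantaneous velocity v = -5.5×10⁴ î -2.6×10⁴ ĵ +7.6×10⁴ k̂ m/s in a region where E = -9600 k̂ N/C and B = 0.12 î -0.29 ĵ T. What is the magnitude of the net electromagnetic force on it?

v×B = (2.20×10⁴, 9120, 1.91×10⁴) N/C.
E + v×B = (2.20×10⁴, 9120, 9470) N/C.
F = q(E + v×B) = (1.602×10⁻¹⁹ C)·(2.20×10⁴, 9120, 9470) = (3.53×10⁻¹⁵, 1.46×10⁻¹⁵, 1.52×10⁻¹⁵) N.
|F| = 4.11×10⁻¹⁵ N.

|F| ≈ 4.11×10⁻¹⁵ N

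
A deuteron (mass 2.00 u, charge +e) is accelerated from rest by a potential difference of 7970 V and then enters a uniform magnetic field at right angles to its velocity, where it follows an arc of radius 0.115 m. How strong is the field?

B ≈ 0.158 T

v = √(2|q|V/m) = √(2·1.602×10⁻¹⁹·7970/3.322×10⁻²⁷) ≈ 8.767×10⁵ m/s.
B = mv/(|q|r) = (3.322×10⁻²⁷)(8.767×10⁵)/((1.602×10⁻¹⁹)(0.115)) ≈ 0.158 T.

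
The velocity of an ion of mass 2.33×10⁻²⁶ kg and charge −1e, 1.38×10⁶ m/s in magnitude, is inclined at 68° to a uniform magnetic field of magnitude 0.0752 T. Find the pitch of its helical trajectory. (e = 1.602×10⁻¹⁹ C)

v∥ = v cosθ = 1.38×10⁶·cos68° ≈ 5.170×10⁵ m/s.
T = 2πm/(|q|B) = 2π(2.33×10⁻²⁶)/((1.602×10⁻¹⁹)(0.0752)) ≈ 1.215×10⁻⁵ s.
pitch = v∥ T = (5.170×10⁵)(1.215×10⁻⁵) ≈ 6.28 m.

p ≈ 6.28 m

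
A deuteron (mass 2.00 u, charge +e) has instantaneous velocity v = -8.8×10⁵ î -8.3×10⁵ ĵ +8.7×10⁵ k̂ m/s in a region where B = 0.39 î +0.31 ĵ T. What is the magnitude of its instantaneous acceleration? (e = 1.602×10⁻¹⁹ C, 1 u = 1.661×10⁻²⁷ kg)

|a| ≈ 2.10×10¹³ m/s²

v×B = (-2.70×10⁵, 3.39×10⁵, 5.09×10⁴) N/C.
F = q v×B = (1.602×10⁻¹⁹ C)·(-2.70×10⁵, 3.39×10⁵, 5.09×10⁴) = (-4.32×10⁻¹⁴, 5.44×10⁻¹⁴, 8.15×10⁻¹⁵) N.
|a| = |F|/m = 6.991×10⁻¹⁴/3.322×10⁻²⁷ ≈ 2.10×10¹³ m/s².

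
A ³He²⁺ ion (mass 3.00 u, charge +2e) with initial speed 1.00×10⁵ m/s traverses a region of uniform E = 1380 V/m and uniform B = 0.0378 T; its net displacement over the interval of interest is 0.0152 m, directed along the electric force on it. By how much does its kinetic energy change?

The magnetic force is always ⟂ v and does no work; only the electric force changes KE.
ΔKE = F_E · d = |q|E d = (3.204×10⁻¹⁹)(1380)(0.0152) ≈ 6.72×10⁻¹⁸ J.

ΔKE ≈ 6.72×10⁻¹⁸ J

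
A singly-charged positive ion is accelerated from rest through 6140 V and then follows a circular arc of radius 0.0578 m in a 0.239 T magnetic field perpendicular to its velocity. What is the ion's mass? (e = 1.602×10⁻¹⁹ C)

m ≈ 2.49×10⁻²⁷ kg

Combine |q|V = ½mv² and r = mv/(|q|B): eliminate v to get m = qB²r²/(2V).
m = (1.602×10⁻¹⁹)(0.239)²(0.0578)²/(2·6140) ≈ 2.49×10⁻²⁷ kg.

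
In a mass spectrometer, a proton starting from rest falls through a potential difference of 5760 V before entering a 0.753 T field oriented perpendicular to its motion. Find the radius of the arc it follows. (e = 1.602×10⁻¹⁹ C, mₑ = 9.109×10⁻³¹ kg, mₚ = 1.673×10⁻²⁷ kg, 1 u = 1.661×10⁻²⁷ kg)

r ≈ 0.0146 m

Acceleration: |q|V = ½mv² ⇒ v = √(2|q|V/m) = √(2·1.602×10⁻¹⁹·5760/1.673×10⁻²⁷) ≈ 1.050×10⁶ m/s.
In the field: r = mv/(|q|B) = (1.673×10⁻²⁷)(1.050×10⁶)/((1.602×10⁻¹⁹)(0.753)) ≈ 0.0146 m.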